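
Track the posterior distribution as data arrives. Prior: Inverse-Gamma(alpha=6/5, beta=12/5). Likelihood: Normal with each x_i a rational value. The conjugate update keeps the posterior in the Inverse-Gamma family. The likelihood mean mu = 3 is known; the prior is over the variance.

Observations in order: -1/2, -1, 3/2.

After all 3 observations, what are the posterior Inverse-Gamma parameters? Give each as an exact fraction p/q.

obs 1: x=-1/2 → posterior Inverse-Gamma(17/10, 341/40)
obs 2: x=-1 → posterior Inverse-Gamma(11/5, 661/40)
obs 3: x=3/2 → posterior Inverse-Gamma(27/10, 353/20)

alpha=27/10, beta=353/20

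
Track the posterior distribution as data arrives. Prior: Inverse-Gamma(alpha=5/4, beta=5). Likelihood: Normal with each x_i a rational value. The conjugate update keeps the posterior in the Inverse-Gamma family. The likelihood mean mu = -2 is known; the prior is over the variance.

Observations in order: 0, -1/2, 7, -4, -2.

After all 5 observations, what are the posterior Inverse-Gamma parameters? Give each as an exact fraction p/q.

alpha=15/4, beta=405/8

obs 1: x=0 → posterior Inverse-Gamma(7/4, 7)
obs 2: x=-1/2 → posterior Inverse-Gamma(9/4, 65/8)
obs 3: x=7 → posterior Inverse-Gamma(11/4, 389/8)
obs 4: x=-4 → posterior Inverse-Gamma(13/4, 405/8)
obs 5: x=-2 → posterior Inverse-Gamma(15/4, 405/8)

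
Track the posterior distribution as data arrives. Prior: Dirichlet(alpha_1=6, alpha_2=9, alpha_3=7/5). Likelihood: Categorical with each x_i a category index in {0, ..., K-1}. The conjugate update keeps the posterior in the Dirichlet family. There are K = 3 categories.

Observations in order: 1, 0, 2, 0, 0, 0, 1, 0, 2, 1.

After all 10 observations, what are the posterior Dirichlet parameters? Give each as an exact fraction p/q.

alpha_1=11, alpha_2=12, alpha_3=17/5

obs 1: x=1 → posterior Dirichlet(6, 10, 7/5)
obs 2: x=0 → posterior Dirichlet(7, 10, 7/5)
obs 3: x=2 → posterior Dirichlet(7, 10, 12/5)
obs 4: x=0 → posterior Dirichlet(8, 10, 12/5)
obs 5: x=0 → posterior Dirichlet(9, 10, 12/5)
obs 6: x=0 → posterior Dirichlet(10, 10, 12/5)
obs 7: x=1 → posterior Dirichlet(10, 11, 12/5)
obs 8: x=0 → posterior Dirichlet(11, 11, 12/5)
obs 9: x=2 → posterior Dirichlet(11, 11, 17/5)
obs 10: x=1 → posterior Dirichlet(11, 12, 17/5)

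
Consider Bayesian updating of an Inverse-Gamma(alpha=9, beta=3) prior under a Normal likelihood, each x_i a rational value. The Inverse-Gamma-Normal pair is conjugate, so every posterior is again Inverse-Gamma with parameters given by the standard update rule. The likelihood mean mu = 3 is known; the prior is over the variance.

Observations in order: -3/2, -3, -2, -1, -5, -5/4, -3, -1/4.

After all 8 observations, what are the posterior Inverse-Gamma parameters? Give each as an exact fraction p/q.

alpha=13, beta=1855/16

obs 1: x=-3/2 → posterior Inverse-Gamma(19/2, 105/8)
obs 2: x=-3 → posterior Inverse-Gamma(10, 249/8)
obs 3: x=-2 → posterior Inverse-Gamma(21/2, 349/8)
obs 4: x=-1 → posterior Inverse-Gamma(11, 413/8)
obs 5: x=-5 → posterior Inverse-Gamma(23/2, 669/8)
obs 6: x=-5/4 → posterior Inverse-Gamma(12, 2965/32)
obs 7: x=-3 → posterior Inverse-Gamma(25/2, 3541/32)
obs 8: x=-1/4 → posterior Inverse-Gamma(13, 1855/16)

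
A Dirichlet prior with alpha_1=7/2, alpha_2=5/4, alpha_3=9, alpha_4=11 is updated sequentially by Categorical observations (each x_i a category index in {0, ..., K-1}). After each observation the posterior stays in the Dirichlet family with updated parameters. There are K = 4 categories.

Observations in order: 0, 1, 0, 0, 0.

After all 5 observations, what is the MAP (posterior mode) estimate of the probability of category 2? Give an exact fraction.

32/103

obs 1: x=0 → posterior Dirichlet(9/2, 5/4, 9, 11)
obs 2: x=1 → posterior Dirichlet(9/2, 9/4, 9, 11)
obs 3: x=0 → posterior Dirichlet(11/2, 9/4, 9, 11)
obs 4: x=0 → posterior Dirichlet(13/2, 9/4, 9, 11)
obs 5: x=0 → posterior Dirichlet(15/2, 9/4, 9, 11)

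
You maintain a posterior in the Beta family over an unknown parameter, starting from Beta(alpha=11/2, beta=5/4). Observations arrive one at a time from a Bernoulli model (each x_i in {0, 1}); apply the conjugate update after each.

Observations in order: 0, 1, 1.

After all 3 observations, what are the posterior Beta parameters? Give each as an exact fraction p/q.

obs 1: x=0 → posterior Beta(11/2, 9/4)
obs 2: x=1 → posterior Beta(13/2, 9/4)
obs 3: x=1 → posterior Beta(15/2, 9/4)

alpha=15/2, beta=9/4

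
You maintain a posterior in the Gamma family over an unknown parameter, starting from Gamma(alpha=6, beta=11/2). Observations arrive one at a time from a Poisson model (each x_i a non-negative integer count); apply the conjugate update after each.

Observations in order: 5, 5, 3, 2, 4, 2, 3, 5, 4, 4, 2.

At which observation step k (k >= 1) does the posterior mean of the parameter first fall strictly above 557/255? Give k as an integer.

obs 1: x=5 → posterior Gamma(11, 13/2)
obs 2: x=5 → posterior Gamma(16, 15/2)
obs 3: x=3 → posterior Gamma(19, 17/2)
obs 4: x=2 → posterior Gamma(21, 19/2)
obs 5: x=4 → posterior Gamma(25, 21/2)
obs 6: x=2 → posterior Gamma(27, 23/2)
obs 7: x=3 → posterior Gamma(30, 25/2)
obs 8: x=5 → posterior Gamma(35, 27/2)
obs 9: x=4 → posterior Gamma(39, 29/2)
obs 10: x=4 → posterior Gamma(43, 31/2)
obs 11: x=2 → posterior Gamma(45, 33/2)

k = 3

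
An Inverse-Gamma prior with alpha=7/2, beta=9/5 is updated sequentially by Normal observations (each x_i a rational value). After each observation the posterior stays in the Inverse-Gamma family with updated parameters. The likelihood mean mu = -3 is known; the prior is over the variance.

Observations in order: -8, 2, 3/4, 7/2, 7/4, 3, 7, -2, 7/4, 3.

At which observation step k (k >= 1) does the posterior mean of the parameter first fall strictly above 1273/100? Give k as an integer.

obs 1: x=-8 → posterior Inverse-Gamma(4, 143/10)
obs 2: x=2 → posterior Inverse-Gamma(9/2, 134/5)
obs 3: x=3/4 → posterior Inverse-Gamma(5, 5413/160)
obs 4: x=7/2 → posterior Inverse-Gamma(11/2, 8793/160)
obs 5: x=7/4 → posterior Inverse-Gamma(6, 5299/80)
obs 6: x=3 → posterior Inverse-Gamma(13/2, 6739/80)
obs 7: x=7 → posterior Inverse-Gamma(7, 10739/80)
obs 8: x=-2 → posterior Inverse-Gamma(15/2, 10779/80)
obs 9: x=7/4 → posterior Inverse-Gamma(8, 23363/160)
obs 10: x=3 → posterior Inverse-Gamma(17/2, 26243/160)

k = 5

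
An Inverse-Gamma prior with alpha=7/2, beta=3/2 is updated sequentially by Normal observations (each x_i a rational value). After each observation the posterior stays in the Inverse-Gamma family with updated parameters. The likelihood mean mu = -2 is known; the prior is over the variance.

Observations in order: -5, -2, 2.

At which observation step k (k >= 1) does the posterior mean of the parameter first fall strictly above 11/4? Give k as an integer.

k = 3

obs 1: x=-5 → posterior Inverse-Gamma(4, 6)
obs 2: x=-2 → posterior Inverse-Gamma(9/2, 6)
obs 3: x=2 → posterior Inverse-Gamma(5, 14)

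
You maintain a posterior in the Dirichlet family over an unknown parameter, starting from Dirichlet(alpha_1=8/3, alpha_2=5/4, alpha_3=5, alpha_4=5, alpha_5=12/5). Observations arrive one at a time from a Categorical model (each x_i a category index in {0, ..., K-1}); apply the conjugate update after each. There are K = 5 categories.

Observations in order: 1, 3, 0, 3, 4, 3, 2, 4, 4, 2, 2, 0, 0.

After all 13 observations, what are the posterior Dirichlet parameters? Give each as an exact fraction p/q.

alpha_1=17/3, alpha_2=9/4, alpha_3=8, alpha_4=8, alpha_5=27/5

obs 1: x=1 → posterior Dirichlet(8/3, 9/4, 5, 5, 12/5)
obs 2: x=3 → posterior Dirichlet(8/3, 9/4, 5, 6, 12/5)
obs 3: x=0 → posterior Dirichlet(11/3, 9/4, 5, 6, 12/5)
obs 4: x=3 → posterior Dirichlet(11/3, 9/4, 5, 7, 12/5)
obs 5: x=4 → posterior Dirichlet(11/3, 9/4, 5, 7, 17/5)
obs 6: x=3 → posterior Dirichlet(11/3, 9/4, 5, 8, 17/5)
obs 7: x=2 → posterior Dirichlet(11/3, 9/4, 6, 8, 17/5)
obs 8: x=4 → posterior Dirichlet(11/3, 9/4, 6, 8, 22/5)
obs 9: x=4 → posterior Dirichlet(11/3, 9/4, 6, 8, 27/5)
obs 10: x=2 → posterior Dirichlet(11/3, 9/4, 7, 8, 27/5)
obs 11: x=2 → posterior Dirichlet(11/3, 9/4, 8, 8, 27/5)
obs 12: x=0 → posterior Dirichlet(14/3, 9/4, 8, 8, 27/5)
obs 13: x=0 → posterior Dirichlet(17/3, 9/4, 8, 8, 27/5)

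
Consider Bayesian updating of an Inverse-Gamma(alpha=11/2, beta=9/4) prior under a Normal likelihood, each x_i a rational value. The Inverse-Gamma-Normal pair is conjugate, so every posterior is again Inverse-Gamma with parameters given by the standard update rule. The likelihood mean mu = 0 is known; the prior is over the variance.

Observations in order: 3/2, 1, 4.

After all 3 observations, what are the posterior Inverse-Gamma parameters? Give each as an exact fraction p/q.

obs 1: x=3/2 → posterior Inverse-Gamma(6, 27/8)
obs 2: x=1 → posterior Inverse-Gamma(13/2, 31/8)
obs 3: x=4 → posterior Inverse-Gamma(7, 95/8)

alpha=7, beta=95/8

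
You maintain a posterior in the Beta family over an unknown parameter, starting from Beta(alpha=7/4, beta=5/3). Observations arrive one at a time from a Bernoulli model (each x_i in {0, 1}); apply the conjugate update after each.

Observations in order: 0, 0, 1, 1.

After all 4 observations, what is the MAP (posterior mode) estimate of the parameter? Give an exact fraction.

obs 1: x=0 → posterior Beta(7/4, 8/3)
obs 2: x=0 → posterior Beta(7/4, 11/3)
obs 3: x=1 → posterior Beta(11/4, 11/3)
obs 4: x=1 → posterior Beta(15/4, 11/3)

33/65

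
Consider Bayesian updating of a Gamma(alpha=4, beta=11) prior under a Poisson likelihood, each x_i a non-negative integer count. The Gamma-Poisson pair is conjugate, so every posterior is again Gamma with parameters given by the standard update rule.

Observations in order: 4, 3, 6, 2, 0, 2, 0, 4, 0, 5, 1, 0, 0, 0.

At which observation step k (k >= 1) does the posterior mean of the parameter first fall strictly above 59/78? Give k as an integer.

obs 1: x=4 → posterior Gamma(8, 12)
obs 2: x=3 → posterior Gamma(11, 13)
obs 3: x=6 → posterior Gamma(17, 14)
obs 4: x=2 → posterior Gamma(19, 15)
obs 5: x=0 → posterior Gamma(19, 16)
obs 6: x=2 → posterior Gamma(21, 17)
obs 7: x=0 → posterior Gamma(21, 18)
obs 8: x=4 → posterior Gamma(25, 19)
obs 9: x=0 → posterior Gamma(25, 20)
obs 10: x=5 → posterior Gamma(30, 21)
obs 11: x=1 → posterior Gamma(31, 22)
obs 12: x=0 → posterior Gamma(31, 23)
obs 13: x=0 → posterior Gamma(31, 24)
obs 14: x=0 → posterior Gamma(31, 25)

k = 2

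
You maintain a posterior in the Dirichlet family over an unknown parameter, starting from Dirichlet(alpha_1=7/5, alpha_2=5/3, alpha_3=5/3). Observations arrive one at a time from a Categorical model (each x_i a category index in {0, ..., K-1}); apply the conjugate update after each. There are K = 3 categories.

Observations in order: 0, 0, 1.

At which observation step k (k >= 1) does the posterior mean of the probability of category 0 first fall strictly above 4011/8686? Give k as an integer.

obs 1: x=0 → posterior Dirichlet(12/5, 5/3, 5/3)
obs 2: x=0 → posterior Dirichlet(17/5, 5/3, 5/3)
obs 3: x=1 → posterior Dirichlet(17/5, 8/3, 5/3)

k = 2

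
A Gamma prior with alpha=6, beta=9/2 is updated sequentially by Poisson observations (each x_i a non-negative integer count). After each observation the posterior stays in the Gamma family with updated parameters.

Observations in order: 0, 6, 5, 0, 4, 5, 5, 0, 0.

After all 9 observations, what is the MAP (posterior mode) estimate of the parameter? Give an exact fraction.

20/9

obs 1: x=0 → posterior Gamma(6, 11/2)
obs 2: x=6 → posterior Gamma(12, 13/2)
obs 3: x=5 → posterior Gamma(17, 15/2)
obs 4: x=0 → posterior Gamma(17, 17/2)
obs 5: x=4 → posterior Gamma(21, 19/2)
obs 6: x=5 → posterior Gamma(26, 21/2)
obs 7: x=5 → posterior Gamma(31, 23/2)
obs 8: x=0 → posterior Gamma(31, 25/2)
obs 9: x=0 → posterior Gamma(31, 27/2)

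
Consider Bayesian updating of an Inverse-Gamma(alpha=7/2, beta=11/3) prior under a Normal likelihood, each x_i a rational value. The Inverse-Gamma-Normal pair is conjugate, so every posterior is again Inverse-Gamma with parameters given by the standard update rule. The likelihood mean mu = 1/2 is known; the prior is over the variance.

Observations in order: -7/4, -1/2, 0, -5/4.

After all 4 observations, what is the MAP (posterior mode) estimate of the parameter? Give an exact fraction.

obs 1: x=-7/4 → posterior Inverse-Gamma(4, 595/96)
obs 2: x=-1/2 → posterior Inverse-Gamma(9/2, 643/96)
obs 3: x=0 → posterior Inverse-Gamma(5, 655/96)
obs 4: x=-5/4 → posterior Inverse-Gamma(11/2, 401/48)

401/312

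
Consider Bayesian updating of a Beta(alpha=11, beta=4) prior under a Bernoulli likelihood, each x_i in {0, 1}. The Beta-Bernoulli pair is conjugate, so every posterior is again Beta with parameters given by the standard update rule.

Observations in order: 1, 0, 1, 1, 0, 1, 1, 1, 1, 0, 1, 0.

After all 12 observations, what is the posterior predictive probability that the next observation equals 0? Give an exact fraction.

obs 1: x=1 → posterior Beta(12, 4)
obs 2: x=0 → posterior Beta(12, 5)
obs 3: x=1 → posterior Beta(13, 5)
obs 4: x=1 → posterior Beta(14, 5)
obs 5: x=0 → posterior Beta(14, 6)
obs 6: x=1 → posterior Beta(15, 6)
obs 7: x=1 → posterior Beta(16, 6)
obs 8: x=1 → posterior Beta(17, 6)
obs 9: x=1 → posterior Beta(18, 6)
obs 10: x=0 → posterior Beta(18, 7)
obs 11: x=1 → posterior Beta(19, 7)
obs 12: x=0 → posterior Beta(19, 8)

8/27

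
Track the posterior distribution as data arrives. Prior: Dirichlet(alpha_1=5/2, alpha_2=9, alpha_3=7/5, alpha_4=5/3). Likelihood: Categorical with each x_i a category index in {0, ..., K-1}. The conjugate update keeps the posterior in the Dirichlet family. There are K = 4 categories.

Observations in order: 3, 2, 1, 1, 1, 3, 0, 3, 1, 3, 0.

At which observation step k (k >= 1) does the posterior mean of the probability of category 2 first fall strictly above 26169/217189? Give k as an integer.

obs 1: x=3 → posterior Dirichlet(5/2, 9, 7/5, 8/3)
obs 2: x=2 → posterior Dirichlet(5/2, 9, 12/5, 8/3)
obs 3: x=1 → posterior Dirichlet(5/2, 10, 12/5, 8/3)
obs 4: x=1 → posterior Dirichlet(5/2, 11, 12/5, 8/3)
obs 5: x=1 → posterior Dirichlet(5/2, 12, 12/5, 8/3)
obs 6: x=3 → posterior Dirichlet(5/2, 12, 12/5, 11/3)
obs 7: x=0 → posterior Dirichlet(7/2, 12, 12/5, 11/3)
obs 8: x=3 → posterior Dirichlet(7/2, 12, 12/5, 14/3)
obs 9: x=1 → posterior Dirichlet(7/2, 13, 12/5, 14/3)
obs 10: x=3 → posterior Dirichlet(7/2, 13, 12/5, 17/3)
obs 11: x=0 → posterior Dirichlet(9/2, 13, 12/5, 17/3)

k = 2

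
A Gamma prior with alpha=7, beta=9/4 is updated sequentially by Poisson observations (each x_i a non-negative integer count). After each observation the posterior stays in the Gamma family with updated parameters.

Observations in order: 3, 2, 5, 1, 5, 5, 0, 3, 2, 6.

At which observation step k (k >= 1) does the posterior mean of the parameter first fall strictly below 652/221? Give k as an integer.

k = 2

obs 1: x=3 → posterior Gamma(10, 13/4)
obs 2: x=2 → posterior Gamma(12, 17/4)
obs 3: x=5 → posterior Gamma(17, 21/4)
obs 4: x=1 → posterior Gamma(18, 25/4)
obs 5: x=5 → posterior Gamma(23, 29/4)
obs 6: x=5 → posterior Gamma(28, 33/4)
obs 7: x=0 → posterior Gamma(28, 37/4)
obs 8: x=3 → posterior Gamma(31, 41/4)
obs 9: x=2 → posterior Gamma(33, 45/4)
obs 10: x=6 → posterior Gamma(39, 49/4)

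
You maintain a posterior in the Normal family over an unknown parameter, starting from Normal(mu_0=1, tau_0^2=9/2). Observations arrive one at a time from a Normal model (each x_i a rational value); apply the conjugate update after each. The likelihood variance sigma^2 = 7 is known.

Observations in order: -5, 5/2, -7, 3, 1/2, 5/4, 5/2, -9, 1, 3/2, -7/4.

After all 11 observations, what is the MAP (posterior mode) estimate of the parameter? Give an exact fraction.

-161/226

obs 1: x=-5 → posterior Normal(-31/23, 63/23)
obs 2: x=5/2 → posterior Normal(-17/64, 63/32)
obs 3: x=-7 → posterior Normal(-143/82, 63/41)
obs 4: x=3 → posterior Normal(-89/100, 63/50)
obs 5: x=1/2 → posterior Normal(-40/59, 63/59)
obs 6: x=5/4 → posterior Normal(-115/272, 63/68)
obs 7: x=5/2 → posterior Normal(-25/308, 9/11)
obs 8: x=-9 → posterior Normal(-349/344, 63/86)
obs 9: x=1 → posterior Normal(-313/380, 63/95)
obs 10: x=3/2 → posterior Normal(-259/416, 63/104)
obs 11: x=-7/4 → posterior Normal(-161/226, 63/113)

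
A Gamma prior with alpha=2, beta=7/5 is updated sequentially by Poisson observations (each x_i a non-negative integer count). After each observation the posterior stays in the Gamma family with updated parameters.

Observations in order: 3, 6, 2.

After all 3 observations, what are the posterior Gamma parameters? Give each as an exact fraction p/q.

alpha=13, beta=22/5

obs 1: x=3 → posterior Gamma(5, 12/5)
obs 2: x=6 → posterior Gamma(11, 17/5)
obs 3: x=2 → posterior Gamma(13, 22/5)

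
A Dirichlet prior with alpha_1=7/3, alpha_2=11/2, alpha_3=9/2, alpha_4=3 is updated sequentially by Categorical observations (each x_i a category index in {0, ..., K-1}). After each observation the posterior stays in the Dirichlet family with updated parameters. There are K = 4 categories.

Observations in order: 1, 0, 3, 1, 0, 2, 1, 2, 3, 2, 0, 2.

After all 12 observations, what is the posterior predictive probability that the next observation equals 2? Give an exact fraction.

obs 1: x=1 → posterior Dirichlet(7/3, 13/2, 9/2, 3)
obs 2: x=0 → posterior Dirichlet(10/3, 13/2, 9/2, 3)
obs 3: x=3 → posterior Dirichlet(10/3, 13/2, 9/2, 4)
obs 4: x=1 → posterior Dirichlet(10/3, 15/2, 9/2, 4)
obs 5: x=0 → posterior Dirichlet(13/3, 15/2, 9/2, 4)
obs 6: x=2 → posterior Dirichlet(13/3, 15/2, 11/2, 4)
obs 7: x=1 → posterior Dirichlet(13/3, 17/2, 11/2, 4)
obs 8: x=2 → posterior Dirichlet(13/3, 17/2, 13/2, 4)
obs 9: x=3 → posterior Dirichlet(13/3, 17/2, 13/2, 5)
obs 10: x=2 → posterior Dirichlet(13/3, 17/2, 15/2, 5)
obs 11: x=0 → posterior Dirichlet(16/3, 17/2, 15/2, 5)
obs 12: x=2 → posterior Dirichlet(16/3, 17/2, 17/2, 5)

51/164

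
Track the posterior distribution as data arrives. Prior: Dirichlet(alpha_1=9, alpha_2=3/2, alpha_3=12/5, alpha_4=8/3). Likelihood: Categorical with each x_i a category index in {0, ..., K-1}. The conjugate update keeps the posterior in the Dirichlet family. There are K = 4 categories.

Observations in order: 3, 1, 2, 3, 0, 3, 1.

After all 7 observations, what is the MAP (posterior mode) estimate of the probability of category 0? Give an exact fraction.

270/557

obs 1: x=3 → posterior Dirichlet(9, 3/2, 12/5, 11/3)
obs 2: x=1 → posterior Dirichlet(9, 5/2, 12/5, 11/3)
obs 3: x=2 → posterior Dirichlet(9, 5/2, 17/5, 11/3)
obs 4: x=3 → posterior Dirichlet(9, 5/2, 17/5, 14/3)
obs 5: x=0 → posterior Dirichlet(10, 5/2, 17/5, 14/3)
obs 6: x=3 → posterior Dirichlet(10, 5/2, 17/5, 17/3)
obs 7: x=1 → posterior Dirichlet(10, 7/2, 17/5, 17/3)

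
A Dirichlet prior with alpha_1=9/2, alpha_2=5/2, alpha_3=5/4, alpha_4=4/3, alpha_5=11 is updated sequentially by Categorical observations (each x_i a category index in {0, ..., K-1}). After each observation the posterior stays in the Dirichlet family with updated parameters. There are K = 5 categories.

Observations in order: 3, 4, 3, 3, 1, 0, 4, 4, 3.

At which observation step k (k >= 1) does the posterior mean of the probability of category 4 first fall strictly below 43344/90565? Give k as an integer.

k = 5

obs 1: x=3 → posterior Dirichlet(9/2, 5/2, 5/4, 7/3, 11)
obs 2: x=4 → posterior Dirichlet(9/2, 5/2, 5/4, 7/3, 12)
obs 3: x=3 → posterior Dirichlet(9/2, 5/2, 5/4, 10/3, 12)
obs 4: x=3 → posterior Dirichlet(9/2, 5/2, 5/4, 13/3, 12)
obs 5: x=1 → posterior Dirichlet(9/2, 7/2, 5/4, 13/3, 12)
obs 6: x=0 → posterior Dirichlet(11/2, 7/2, 5/4, 13/3, 12)
obs 7: x=4 → posterior Dirichlet(11/2, 7/2, 5/4, 13/3, 13)
obs 8: x=4 → posterior Dirichlet(11/2, 7/2, 5/4, 13/3, 14)
obs 9: x=3 → posterior Dirichlet(11/2, 7/2, 5/4, 16/3, 14)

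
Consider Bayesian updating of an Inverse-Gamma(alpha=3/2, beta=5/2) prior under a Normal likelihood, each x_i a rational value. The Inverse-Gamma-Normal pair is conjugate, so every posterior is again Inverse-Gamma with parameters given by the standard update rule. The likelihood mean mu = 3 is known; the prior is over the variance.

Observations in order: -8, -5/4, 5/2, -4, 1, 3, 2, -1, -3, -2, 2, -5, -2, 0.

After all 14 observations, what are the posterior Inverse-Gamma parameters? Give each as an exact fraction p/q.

obs 1: x=-8 → posterior Inverse-Gamma(2, 63)
obs 2: x=-5/4 → posterior Inverse-Gamma(5/2, 2305/32)
obs 3: x=5/2 → posterior Inverse-Gamma(3, 2309/32)
obs 4: x=-4 → posterior Inverse-Gamma(7/2, 3093/32)
obs 5: x=1 → posterior Inverse-Gamma(4, 3157/32)
obs 6: x=3 → posterior Inverse-Gamma(9/2, 3157/32)
obs 7: x=2 → posterior Inverse-Gamma(5, 3173/32)
obs 8: x=-1 → posterior Inverse-Gamma(11/2, 3429/32)
obs 9: x=-3 → posterior Inverse-Gamma(6, 4005/32)
obs 10: x=-2 → posterior Inverse-Gamma(13/2, 4405/32)
obs 11: x=2 → posterior Inverse-Gamma(7, 4421/32)
obs 12: x=-5 → posterior Inverse-Gamma(15/2, 5445/32)
obs 13: x=-2 → posterior Inverse-Gamma(8, 5845/32)
obs 14: x=0 → posterior Inverse-Gamma(17/2, 5989/32)

alpha=17/2, beta=5989/32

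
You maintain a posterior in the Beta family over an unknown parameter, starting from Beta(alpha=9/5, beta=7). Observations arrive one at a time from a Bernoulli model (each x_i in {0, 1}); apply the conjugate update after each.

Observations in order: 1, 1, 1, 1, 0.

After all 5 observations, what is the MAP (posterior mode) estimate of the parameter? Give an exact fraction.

obs 1: x=1 → posterior Beta(14/5, 7)
obs 2: x=1 → posterior Beta(19/5, 7)
obs 3: x=1 → posterior Beta(24/5, 7)
obs 4: x=1 → posterior Beta(29/5, 7)
obs 5: x=0 → posterior Beta(29/5, 8)

24/59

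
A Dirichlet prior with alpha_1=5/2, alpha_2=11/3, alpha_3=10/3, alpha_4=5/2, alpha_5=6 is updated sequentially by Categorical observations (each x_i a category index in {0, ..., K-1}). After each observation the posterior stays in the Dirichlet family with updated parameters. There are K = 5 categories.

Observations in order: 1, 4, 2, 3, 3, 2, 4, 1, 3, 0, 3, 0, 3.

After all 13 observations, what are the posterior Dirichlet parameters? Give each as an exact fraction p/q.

alpha_1=9/2, alpha_2=17/3, alpha_3=16/3, alpha_4=15/2, alpha_5=8

obs 1: x=1 → posterior Dirichlet(5/2, 14/3, 10/3, 5/2, 6)
obs 2: x=4 → posterior Dirichlet(5/2, 14/3, 10/3, 5/2, 7)
obs 3: x=2 → posterior Dirichlet(5/2, 14/3, 13/3, 5/2, 7)
obs 4: x=3 → posterior Dirichlet(5/2, 14/3, 13/3, 7/2, 7)
obs 5: x=3 → posterior Dirichlet(5/2, 14/3, 13/3, 9/2, 7)
obs 6: x=2 → posterior Dirichlet(5/2, 14/3, 16/3, 9/2, 7)
obs 7: x=4 → posterior Dirichlet(5/2, 14/3, 16/3, 9/2, 8)
obs 8: x=1 → posterior Dirichlet(5/2, 17/3, 16/3, 9/2, 8)
obs 9: x=3 → posterior Dirichlet(5/2, 17/3, 16/3, 11/2, 8)
obs 10: x=0 → posterior Dirichlet(7/2, 17/3, 16/3, 11/2, 8)
obs 11: x=3 → posterior Dirichlet(7/2, 17/3, 16/3, 13/2, 8)
obs 12: x=0 → posterior Dirichlet(9/2, 17/3, 16/3, 13/2, 8)
obs 13: x=3 → posterior Dirichlet(9/2, 17/3, 16/3, 15/2, 8)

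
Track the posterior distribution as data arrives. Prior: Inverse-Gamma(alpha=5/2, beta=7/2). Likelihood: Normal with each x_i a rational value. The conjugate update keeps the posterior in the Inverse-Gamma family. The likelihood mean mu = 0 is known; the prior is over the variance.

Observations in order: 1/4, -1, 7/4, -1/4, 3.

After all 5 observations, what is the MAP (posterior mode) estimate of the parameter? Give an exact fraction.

obs 1: x=1/4 → posterior Inverse-Gamma(3, 113/32)
obs 2: x=-1 → posterior Inverse-Gamma(7/2, 129/32)
obs 3: x=7/4 → posterior Inverse-Gamma(4, 89/16)
obs 4: x=-1/4 → posterior Inverse-Gamma(9/2, 179/32)
obs 5: x=3 → posterior Inverse-Gamma(5, 323/32)

323/192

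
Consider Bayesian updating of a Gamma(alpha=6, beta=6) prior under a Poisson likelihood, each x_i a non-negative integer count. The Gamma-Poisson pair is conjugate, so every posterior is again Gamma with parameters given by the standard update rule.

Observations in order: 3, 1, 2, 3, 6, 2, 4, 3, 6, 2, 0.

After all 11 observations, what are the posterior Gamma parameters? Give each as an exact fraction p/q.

alpha=38, beta=17

obs 1: x=3 → posterior Gamma(9, 7)
obs 2: x=1 → posterior Gamma(10, 8)
obs 3: x=2 → posterior Gamma(12, 9)
obs 4: x=3 → posterior Gamma(15, 10)
obs 5: x=6 → posterior Gamma(21, 11)
obs 6: x=2 → posterior Gamma(23, 12)
obs 7: x=4 → posterior Gamma(27, 13)
obs 8: x=3 → posterior Gamma(30, 14)
obs 9: x=6 → posterior Gamma(36, 15)
obs 10: x=2 → posterior Gamma(38, 16)
obs 11: x=0 → posterior Gamma(38, 17)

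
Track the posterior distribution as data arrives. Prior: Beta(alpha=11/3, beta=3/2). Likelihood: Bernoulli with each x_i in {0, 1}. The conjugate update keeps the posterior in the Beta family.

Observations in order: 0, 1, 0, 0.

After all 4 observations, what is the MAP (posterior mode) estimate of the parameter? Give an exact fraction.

22/43

obs 1: x=0 → posterior Beta(11/3, 5/2)
obs 2: x=1 → posterior Beta(14/3, 5/2)
obs 3: x=0 → posterior Beta(14/3, 7/2)
obs 4: x=0 → posterior Beta(14/3, 9/2)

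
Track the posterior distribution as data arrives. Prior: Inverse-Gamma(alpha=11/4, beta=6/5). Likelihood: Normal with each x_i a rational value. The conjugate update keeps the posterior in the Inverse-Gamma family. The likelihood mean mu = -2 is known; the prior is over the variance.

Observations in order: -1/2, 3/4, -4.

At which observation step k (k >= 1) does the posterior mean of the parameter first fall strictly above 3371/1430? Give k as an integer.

k = 3

obs 1: x=-1/2 → posterior Inverse-Gamma(13/4, 93/40)
obs 2: x=3/4 → posterior Inverse-Gamma(15/4, 977/160)
obs 3: x=-4 → posterior Inverse-Gamma(17/4, 1297/160)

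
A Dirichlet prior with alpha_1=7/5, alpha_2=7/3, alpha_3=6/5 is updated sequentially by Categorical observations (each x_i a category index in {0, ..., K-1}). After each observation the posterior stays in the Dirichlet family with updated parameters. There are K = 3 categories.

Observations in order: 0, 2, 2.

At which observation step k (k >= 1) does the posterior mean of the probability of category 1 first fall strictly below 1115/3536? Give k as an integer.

obs 1: x=0 → posterior Dirichlet(12/5, 7/3, 6/5)
obs 2: x=2 → posterior Dirichlet(12/5, 7/3, 11/5)
obs 3: x=2 → posterior Dirichlet(12/5, 7/3, 16/5)

k = 3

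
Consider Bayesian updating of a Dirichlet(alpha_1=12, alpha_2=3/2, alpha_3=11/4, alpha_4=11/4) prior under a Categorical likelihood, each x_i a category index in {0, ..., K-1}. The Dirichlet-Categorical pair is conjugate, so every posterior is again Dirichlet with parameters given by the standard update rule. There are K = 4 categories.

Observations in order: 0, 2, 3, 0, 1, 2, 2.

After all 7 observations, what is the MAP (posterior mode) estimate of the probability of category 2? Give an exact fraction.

19/88

obs 1: x=0 → posterior Dirichlet(13, 3/2, 11/4, 11/4)
obs 2: x=2 → posterior Dirichlet(13, 3/2, 15/4, 11/4)
obs 3: x=3 → posterior Dirichlet(13, 3/2, 15/4, 15/4)
obs 4: x=0 → posterior Dirichlet(14, 3/2, 15/4, 15/4)
obs 5: x=1 → posterior Dirichlet(14, 5/2, 15/4, 15/4)
obs 6: x=2 → posterior Dirichlet(14, 5/2, 19/4, 15/4)
obs 7: x=2 → posterior Dirichlet(14, 5/2, 23/4, 15/4)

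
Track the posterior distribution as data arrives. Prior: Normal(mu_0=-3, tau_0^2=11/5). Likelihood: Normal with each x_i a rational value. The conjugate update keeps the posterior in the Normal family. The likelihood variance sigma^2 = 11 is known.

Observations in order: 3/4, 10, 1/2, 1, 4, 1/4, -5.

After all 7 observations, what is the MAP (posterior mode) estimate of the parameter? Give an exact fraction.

-7/24

obs 1: x=3/4 → posterior Normal(-19/8, 11/6)
obs 2: x=10 → posterior Normal(-17/28, 11/7)
obs 3: x=1/2 → posterior Normal(-15/32, 11/8)
obs 4: x=1 → posterior Normal(-11/36, 11/9)
obs 5: x=4 → posterior Normal(1/8, 11/10)
obs 6: x=1/4 → posterior Normal(3/22, 1)
obs 7: x=-5 → posterior Normal(-7/24, 11/12)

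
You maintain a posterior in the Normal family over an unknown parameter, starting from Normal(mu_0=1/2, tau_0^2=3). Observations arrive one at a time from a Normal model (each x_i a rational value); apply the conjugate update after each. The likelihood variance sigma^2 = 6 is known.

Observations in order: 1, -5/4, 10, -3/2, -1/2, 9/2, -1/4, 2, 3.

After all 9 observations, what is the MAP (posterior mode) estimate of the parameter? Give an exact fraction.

obs 1: x=1 → posterior Normal(2/3, 2)
obs 2: x=-5/4 → posterior Normal(3/16, 3/2)
obs 3: x=10 → posterior Normal(43/20, 6/5)
obs 4: x=-3/2 → posterior Normal(37/24, 1)
obs 5: x=-1/2 → posterior Normal(5/4, 6/7)
obs 6: x=9/2 → posterior Normal(53/32, 3/4)
obs 7: x=-1/4 → posterior Normal(13/9, 2/3)
obs 8: x=2 → posterior Normal(3/2, 3/5)
obs 9: x=3 → posterior Normal(18/11, 6/11)

18/11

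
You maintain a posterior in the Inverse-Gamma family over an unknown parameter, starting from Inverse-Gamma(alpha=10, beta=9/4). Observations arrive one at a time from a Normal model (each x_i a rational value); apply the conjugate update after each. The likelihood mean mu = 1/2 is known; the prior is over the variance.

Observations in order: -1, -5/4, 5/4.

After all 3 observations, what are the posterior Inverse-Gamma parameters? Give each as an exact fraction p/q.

obs 1: x=-1 → posterior Inverse-Gamma(21/2, 27/8)
obs 2: x=-5/4 → posterior Inverse-Gamma(11, 157/32)
obs 3: x=5/4 → posterior Inverse-Gamma(23/2, 83/16)

alpha=23/2, beta=83/16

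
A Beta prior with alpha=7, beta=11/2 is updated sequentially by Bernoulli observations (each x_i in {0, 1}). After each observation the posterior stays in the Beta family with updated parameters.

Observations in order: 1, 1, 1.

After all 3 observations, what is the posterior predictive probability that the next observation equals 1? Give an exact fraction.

20/31

obs 1: x=1 → posterior Beta(8, 11/2)
obs 2: x=1 → posterior Beta(9, 11/2)
obs 3: x=1 → posterior Beta(10, 11/2)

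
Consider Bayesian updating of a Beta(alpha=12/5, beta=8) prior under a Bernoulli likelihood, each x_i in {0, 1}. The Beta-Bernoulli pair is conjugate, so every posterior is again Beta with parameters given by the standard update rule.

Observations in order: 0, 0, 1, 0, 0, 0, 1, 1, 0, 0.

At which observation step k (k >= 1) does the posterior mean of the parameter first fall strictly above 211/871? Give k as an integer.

obs 1: x=0 → posterior Beta(12/5, 9)
obs 2: x=0 → posterior Beta(12/5, 10)
obs 3: x=1 → posterior Beta(17/5, 10)
obs 4: x=0 → posterior Beta(17/5, 11)
obs 5: x=0 → posterior Beta(17/5, 12)
obs 6: x=0 → posterior Beta(17/5, 13)
obs 7: x=1 → posterior Beta(22/5, 13)
obs 8: x=1 → posterior Beta(27/5, 13)
obs 9: x=0 → posterior Beta(27/5, 14)
obs 10: x=0 → posterior Beta(27/5, 15)

k = 3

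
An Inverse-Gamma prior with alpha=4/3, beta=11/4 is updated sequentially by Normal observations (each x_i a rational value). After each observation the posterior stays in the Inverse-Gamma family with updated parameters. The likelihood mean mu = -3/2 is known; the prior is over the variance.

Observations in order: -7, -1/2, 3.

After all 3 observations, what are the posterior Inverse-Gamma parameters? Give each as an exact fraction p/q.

obs 1: x=-7 → posterior Inverse-Gamma(11/6, 143/8)
obs 2: x=-1/2 → posterior Inverse-Gamma(7/3, 147/8)
obs 3: x=3 → posterior Inverse-Gamma(17/6, 57/2)

alpha=17/6, beta=57/2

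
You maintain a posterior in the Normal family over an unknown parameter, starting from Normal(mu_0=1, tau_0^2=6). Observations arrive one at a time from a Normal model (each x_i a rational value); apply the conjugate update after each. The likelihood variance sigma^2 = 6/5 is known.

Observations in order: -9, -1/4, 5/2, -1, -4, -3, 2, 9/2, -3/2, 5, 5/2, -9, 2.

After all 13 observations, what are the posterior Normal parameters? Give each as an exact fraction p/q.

mu_0=-181/264, tau_0^2=1/11

obs 1: x=-9 → posterior Normal(-22/3, 1)
obs 2: x=-1/4 → posterior Normal(-181/44, 6/11)
obs 3: x=5/2 → posterior Normal(-131/64, 3/8)
obs 4: x=-1 → posterior Normal(-151/84, 2/7)
obs 5: x=-4 → posterior Normal(-231/104, 3/13)
obs 6: x=-3 → posterior Normal(-291/124, 6/31)
obs 7: x=2 → posterior Normal(-251/144, 1/6)
obs 8: x=9/2 → posterior Normal(-161/164, 6/41)
obs 9: x=-3/2 → posterior Normal(-191/184, 3/23)
obs 10: x=5 → posterior Normal(-91/204, 2/17)
obs 11: x=5/2 → posterior Normal(-41/224, 3/28)
obs 12: x=-9 → posterior Normal(-221/244, 6/61)
obs 13: x=2 → posterior Normal(-181/264, 1/11)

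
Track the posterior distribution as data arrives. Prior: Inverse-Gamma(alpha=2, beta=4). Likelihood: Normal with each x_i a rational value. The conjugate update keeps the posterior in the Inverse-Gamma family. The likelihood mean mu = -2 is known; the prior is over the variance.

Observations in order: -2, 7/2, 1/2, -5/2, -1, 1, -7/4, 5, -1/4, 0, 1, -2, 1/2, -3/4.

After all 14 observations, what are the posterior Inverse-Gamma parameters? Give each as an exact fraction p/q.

obs 1: x=-2 → posterior Inverse-Gamma(5/2, 4)
obs 2: x=7/2 → posterior Inverse-Gamma(3, 153/8)
obs 3: x=1/2 → posterior Inverse-Gamma(7/2, 89/4)
obs 4: x=-5/2 → posterior Inverse-Gamma(4, 179/8)
obs 5: x=-1 → posterior Inverse-Gamma(9/2, 183/8)
obs 6: x=1 → posterior Inverse-Gamma(5, 219/8)
obs 7: x=-7/4 → posterior Inverse-Gamma(11/2, 877/32)
obs 8: x=5 → posterior Inverse-Gamma(6, 1661/32)
obs 9: x=-1/4 → posterior Inverse-Gamma(13/2, 855/16)
obs 10: x=0 → posterior Inverse-Gamma(7, 887/16)
obs 11: x=1 → posterior Inverse-Gamma(15/2, 959/16)
obs 12: x=-2 → posterior Inverse-Gamma(8, 959/16)
obs 13: x=1/2 → posterior Inverse-Gamma(17/2, 1009/16)
obs 14: x=-3/4 → posterior Inverse-Gamma(9, 2043/32)

alpha=9, beta=2043/32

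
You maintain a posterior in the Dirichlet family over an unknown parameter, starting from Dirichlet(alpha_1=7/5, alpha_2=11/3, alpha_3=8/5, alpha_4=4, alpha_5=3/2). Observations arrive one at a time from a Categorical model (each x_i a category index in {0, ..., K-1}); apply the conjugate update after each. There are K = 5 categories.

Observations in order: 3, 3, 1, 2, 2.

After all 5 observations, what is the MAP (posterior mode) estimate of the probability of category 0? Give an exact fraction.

obs 1: x=3 → posterior Dirichlet(7/5, 11/3, 8/5, 5, 3/2)
obs 2: x=3 → posterior Dirichlet(7/5, 11/3, 8/5, 6, 3/2)
obs 3: x=1 → posterior Dirichlet(7/5, 14/3, 8/5, 6, 3/2)
obs 4: x=2 → posterior Dirichlet(7/5, 14/3, 13/5, 6, 3/2)
obs 5: x=2 → posterior Dirichlet(7/5, 14/3, 18/5, 6, 3/2)

12/365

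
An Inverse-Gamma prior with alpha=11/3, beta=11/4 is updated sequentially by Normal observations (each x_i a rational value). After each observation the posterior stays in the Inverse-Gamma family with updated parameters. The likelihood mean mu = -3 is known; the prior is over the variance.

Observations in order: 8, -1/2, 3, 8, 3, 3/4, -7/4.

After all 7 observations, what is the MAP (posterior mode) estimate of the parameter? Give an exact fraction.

8193/392

obs 1: x=8 → posterior Inverse-Gamma(25/6, 253/4)
obs 2: x=-1/2 → posterior Inverse-Gamma(14/3, 531/8)
obs 3: x=3 → posterior Inverse-Gamma(31/6, 675/8)
obs 4: x=8 → posterior Inverse-Gamma(17/3, 1159/8)
obs 5: x=3 → posterior Inverse-Gamma(37/6, 1303/8)
obs 6: x=3/4 → posterior Inverse-Gamma(20/3, 5437/32)
obs 7: x=-7/4 → posterior Inverse-Gamma(43/6, 2731/16)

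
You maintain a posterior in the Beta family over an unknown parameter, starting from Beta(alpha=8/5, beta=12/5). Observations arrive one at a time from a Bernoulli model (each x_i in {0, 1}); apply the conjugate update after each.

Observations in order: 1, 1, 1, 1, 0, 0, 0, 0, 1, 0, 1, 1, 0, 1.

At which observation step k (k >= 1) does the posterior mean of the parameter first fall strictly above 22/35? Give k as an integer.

obs 1: x=1 → posterior Beta(13/5, 12/5)
obs 2: x=1 → posterior Beta(18/5, 12/5)
obs 3: x=1 → posterior Beta(23/5, 12/5)
obs 4: x=1 → posterior Beta(28/5, 12/5)
obs 5: x=0 → posterior Beta(28/5, 17/5)
obs 6: x=0 → posterior Beta(28/5, 22/5)
obs 7: x=0 → posterior Beta(28/5, 27/5)
obs 8: x=0 → posterior Beta(28/5, 32/5)
obs 9: x=1 → posterior Beta(33/5, 32/5)
obs 10: x=0 → posterior Beta(33/5, 37/5)
obs 11: x=1 → posterior Beta(38/5, 37/5)
obs 12: x=1 → posterior Beta(43/5, 37/5)
obs 13: x=0 → posterior Beta(43/5, 42/5)
obs 14: x=1 → posterior Beta(48/5, 42/5)

k = 3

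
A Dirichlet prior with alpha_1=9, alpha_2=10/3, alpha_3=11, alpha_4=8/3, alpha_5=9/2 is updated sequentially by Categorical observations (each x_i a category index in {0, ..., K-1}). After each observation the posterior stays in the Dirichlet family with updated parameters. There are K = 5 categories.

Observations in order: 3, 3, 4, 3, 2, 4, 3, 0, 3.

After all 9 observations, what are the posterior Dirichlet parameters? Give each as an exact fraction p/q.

alpha_1=10, alpha_2=10/3, alpha_3=12, alpha_4=23/3, alpha_5=13/2

obs 1: x=3 → posterior Dirichlet(9, 10/3, 11, 11/3, 9/2)
obs 2: x=3 → posterior Dirichlet(9, 10/3, 11, 14/3, 9/2)
obs 3: x=4 → posterior Dirichlet(9, 10/3, 11, 14/3, 11/2)
obs 4: x=3 → posterior Dirichlet(9, 10/3, 11, 17/3, 11/2)
obs 5: x=2 → posterior Dirichlet(9, 10/3, 12, 17/3, 11/2)
obs 6: x=4 → posterior Dirichlet(9, 10/3, 12, 17/3, 13/2)
obs 7: x=3 → posterior Dirichlet(9, 10/3, 12, 20/3, 13/2)
obs 8: x=0 → posterior Dirichlet(10, 10/3, 12, 20/3, 13/2)
obs 9: x=3 → posterior Dirichlet(10, 10/3, 12, 23/3, 13/2)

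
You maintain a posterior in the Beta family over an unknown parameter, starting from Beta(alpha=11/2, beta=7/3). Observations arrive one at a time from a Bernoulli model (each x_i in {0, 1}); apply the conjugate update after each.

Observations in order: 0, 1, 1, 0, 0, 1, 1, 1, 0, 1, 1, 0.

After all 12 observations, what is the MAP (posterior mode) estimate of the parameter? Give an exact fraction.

69/107

obs 1: x=0 → posterior Beta(11/2, 10/3)
obs 2: x=1 → posterior Beta(13/2, 10/3)
obs 3: x=1 → posterior Beta(15/2, 10/3)
obs 4: x=0 → posterior Beta(15/2, 13/3)
obs 5: x=0 → posterior Beta(15/2, 16/3)
obs 6: x=1 → posterior Beta(17/2, 16/3)
obs 7: x=1 → posterior Beta(19/2, 16/3)
obs 8: x=1 → posterior Beta(21/2, 16/3)
obs 9: x=0 → posterior Beta(21/2, 19/3)
obs 10: x=1 → posterior Beta(23/2, 19/3)
obs 11: x=1 → posterior Beta(25/2, 19/3)
obs 12: x=0 → posterior Beta(25/2, 22/3)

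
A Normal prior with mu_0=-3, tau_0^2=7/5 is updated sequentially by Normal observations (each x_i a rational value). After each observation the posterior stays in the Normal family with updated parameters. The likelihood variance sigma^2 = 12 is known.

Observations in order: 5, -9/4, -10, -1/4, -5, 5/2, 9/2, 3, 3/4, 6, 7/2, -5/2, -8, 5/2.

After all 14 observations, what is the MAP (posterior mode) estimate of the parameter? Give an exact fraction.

obs 1: x=5 → posterior Normal(-145/67, 84/67)
obs 2: x=-9/4 → posterior Normal(-643/296, 42/37)
obs 3: x=-10 → posterior Normal(-923/324, 28/27)
obs 4: x=-1/4 → posterior Normal(-465/176, 21/22)
obs 5: x=-5 → posterior Normal(-107/38, 84/95)
obs 6: x=5/2 → posterior Normal(-125/51, 14/17)
obs 7: x=9/2 → posterior Normal(-437/218, 84/109)
obs 8: x=3 → posterior Normal(-395/232, 21/29)
obs 9: x=3/4 → posterior Normal(-769/492, 28/41)
obs 10: x=6 → posterior Normal(-601/520, 42/65)
obs 11: x=7/2 → posterior Normal(-503/548, 84/137)
obs 12: x=-5/2 → posterior Normal(-191/192, 7/12)
obs 13: x=-8 → posterior Normal(-797/604, 84/151)
obs 14: x=5/2 → posterior Normal(-727/632, 42/79)

-727/632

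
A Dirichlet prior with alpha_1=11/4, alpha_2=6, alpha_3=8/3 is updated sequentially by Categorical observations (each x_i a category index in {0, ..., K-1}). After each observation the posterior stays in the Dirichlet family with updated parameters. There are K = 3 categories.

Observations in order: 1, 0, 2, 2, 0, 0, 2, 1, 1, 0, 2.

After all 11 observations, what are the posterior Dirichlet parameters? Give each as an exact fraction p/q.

obs 1: x=1 → posterior Dirichlet(11/4, 7, 8/3)
obs 2: x=0 → posterior Dirichlet(15/4, 7, 8/3)
obs 3: x=2 → posterior Dirichlet(15/4, 7, 11/3)
obs 4: x=2 → posterior Dirichlet(15/4, 7, 14/3)
obs 5: x=0 → posterior Dirichlet(19/4, 7, 14/3)
obs 6: x=0 → posterior Dirichlet(23/4, 7, 14/3)
obs 7: x=2 → posterior Dirichlet(23/4, 7, 17/3)
obs 8: x=1 → posterior Dirichlet(23/4, 8, 17/3)
obs 9: x=1 → posterior Dirichlet(23/4, 9, 17/3)
obs 10: x=0 → posterior Dirichlet(27/4, 9, 17/3)
obs 11: x=2 → posterior Dirichlet(27/4, 9, 20/3)

alpha_1=27/4, alpha_2=9, alpha_3=20/3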